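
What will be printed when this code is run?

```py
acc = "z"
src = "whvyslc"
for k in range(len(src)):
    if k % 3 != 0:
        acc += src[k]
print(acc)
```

k=0: skip
k=1: add 'h' → 'zh'
k=2: add 'v' → 'zhv'
k=3: skip
k=4: add 's' → 'zhvs'
k=5: add 'l' → 'zhvsl'
k=6: skip

zhvsl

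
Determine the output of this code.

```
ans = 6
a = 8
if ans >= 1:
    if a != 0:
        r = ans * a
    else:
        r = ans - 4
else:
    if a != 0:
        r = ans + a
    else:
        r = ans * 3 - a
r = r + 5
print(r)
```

ans=6, a=8
ans >= 1 is True; a != 0 is True
→ r = ans * a = 48
r = 48+5 = 53

53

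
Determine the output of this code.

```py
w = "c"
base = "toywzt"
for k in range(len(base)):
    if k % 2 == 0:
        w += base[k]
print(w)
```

k=0: add 't' → 'ct'
k=1: skip
k=2: add 'y' → 'cty'
k=3: skip
k=4: add 'z' → 'ctyz'
k=5: skip

ctyz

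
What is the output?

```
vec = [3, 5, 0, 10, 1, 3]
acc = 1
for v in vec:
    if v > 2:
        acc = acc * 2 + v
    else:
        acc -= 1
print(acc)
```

77

v=3: >2, acc = 1*2+3 = 5
v=5: >2, acc = 5*2+5 = 15
v=0: not >2, acc = 15-1 = 14
v=10: >2, acc = 14*2+10 = 38
v=1: not >2, acc = 38-1 = 37
v=3: >2, acc = 37*2+3 = 77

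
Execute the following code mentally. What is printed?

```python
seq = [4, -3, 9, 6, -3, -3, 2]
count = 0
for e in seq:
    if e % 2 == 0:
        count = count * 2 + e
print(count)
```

e=4: even, count = 0*2+4 = 4
e=-3: not even
e=9: not even
e=6: even, count = 4*2+6 = 14
e=-3: not even
e=-3: not even
e=2: even, count = 14*2+2 = 30

30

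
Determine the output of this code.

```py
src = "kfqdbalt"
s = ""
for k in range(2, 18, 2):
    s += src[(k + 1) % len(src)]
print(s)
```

k=2: add src[3]='d' → 'd'
k=4: add src[5]='a' → 'da'
k=6: add src[7]='t' → 'dat'
k=8: add src[1]='f' → 'datf'
k=10: add src[3]='d' → 'datfd'
k=12: add src[5]='a' → 'datfda'
k=14: add src[7]='t' → 'datfdat'
k=16: add src[1]='f' → 'datfdatf'

datfdatf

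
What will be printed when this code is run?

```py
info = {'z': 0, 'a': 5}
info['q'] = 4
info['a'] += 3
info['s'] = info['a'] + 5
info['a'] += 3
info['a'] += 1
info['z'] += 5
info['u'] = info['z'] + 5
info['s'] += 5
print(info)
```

{'z': 5, 'a': 12, 'q': 4, 's': 18, 'u': 10}

info['q'] = 4 → {'z': 0, 'a': 5, 'q': 4}
info['a'] = 5+3 = 8 → {'z': 0, 'a': 8, 'q': 4}
info['s'] = info['a']+5 = 13 → {'z': 0, 'a': 8, 'q': 4, 's': 13}
info['a'] = 8+3 = 11 → {'z': 0, 'a': 11, 'q': 4, 's': 13}
info['a'] = 11+1 = 12 → {'z': 0, 'a': 12, 'q': 4, 's': 13}
info['z'] = 0+5 = 5 → {'z': 5, 'a': 12, 'q': 4, 's': 13}
info['u'] = info['z']+5 = 10 → {'z': 5, 'a': 12, 'q': 4, 's': 13, 'u': 10}
info['s'] = 13+5 = 18 → {'z': 5, 'a': 12, 'q': 4, 's': 18, 'u': 10}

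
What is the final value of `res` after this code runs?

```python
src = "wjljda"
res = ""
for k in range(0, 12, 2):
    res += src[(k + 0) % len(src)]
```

k=0: add src[0]='w' → 'w'
k=2: add src[2]='l' → 'wl'
k=4: add src[4]='d' → 'wld'
k=6: add src[0]='w' → 'wldw'
k=8: add src[2]='l' → 'wldwl'
k=10: add src[4]='d' → 'wldwld'

'wldwld'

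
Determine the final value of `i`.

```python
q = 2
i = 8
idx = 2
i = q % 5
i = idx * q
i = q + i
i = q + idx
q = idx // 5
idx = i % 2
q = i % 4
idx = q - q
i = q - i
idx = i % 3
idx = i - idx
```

-4

i = 2%5 = 2
i = 2*2 = 4
i = 2+4 = 6
i = 2+2 = 4
q = 2//5 = 0
idx = 4%2 = 0
q = 4%4 = 0
idx = 0-0 = 0
i = 0-4 = -4
idx = (-4)%3 = 2
idx = (-4)-2 = -6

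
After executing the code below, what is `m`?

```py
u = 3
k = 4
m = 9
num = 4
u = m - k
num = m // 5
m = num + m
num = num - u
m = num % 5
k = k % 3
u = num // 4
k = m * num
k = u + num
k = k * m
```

1

u = 9-4 = 5
num = 9//5 = 1
m = 1+9 = 10
num = 1-5 = -4
m = (-4)%5 = 1
k = 4%3 = 1
u = (-4)//4 = -1
k = 1*(-4) = -4
k = (-1)+(-4) = -5
k = (-5)*1 = -5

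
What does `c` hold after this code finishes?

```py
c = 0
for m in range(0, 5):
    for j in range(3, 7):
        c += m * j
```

m=0,j=3: c = 0+0 = 0
m=0,j=4: c = 0+0 = 0
m=0,j=5: c = 0+0 = 0
m=0,j=6: c = 0+0 = 0
m=1,j=3: c = 0+3 = 3
m=1,j=4: c = 3+4 = 7
m=1,j=5: c = 7+5 = 12
m=1,j=6: c = 12+6 = 18
m=2,j=3: c = 18+6 = 24
m=2,j=4: c = 24+8 = 32
m=2,j=5: c = 32+10 = 42
m=2,j=6: c = 42+12 = 54
m=3,j=3: c = 54+9 = 63
m=3,j=4: c = 63+12 = 75
m=3,j=5: c = 75+15 = 90
m=3,j=6: c = 90+18 = 108
m=4,j=3: c = 108+12 = 120
m=4,j=4: c = 120+16 = 136
m=4,j=5: c = 136+20 = 156
m=4,j=6: c = 156+24 = 180

180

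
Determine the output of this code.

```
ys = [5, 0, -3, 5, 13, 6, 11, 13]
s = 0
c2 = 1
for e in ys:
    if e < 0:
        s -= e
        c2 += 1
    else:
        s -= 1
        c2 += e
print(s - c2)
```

e=5: not <0, s = 0-1 = -1; c2=6
e=0: not <0, s = (-1)-1 = -2; c2=6
e=-3: <0, s = (-2)-(-3) = 1; c2=7
e=5: not <0, s = 1-1 = 0; c2=12
e=13: not <0, s = 0-1 = -1; c2=25
e=6: not <0, s = (-1)-1 = -2; c2=31
e=11: not <0, s = (-2)-1 = -3; c2=42
e=13: not <0, s = (-3)-1 = -4; c2=55
s-c2 = (-4)-55 = -59

-59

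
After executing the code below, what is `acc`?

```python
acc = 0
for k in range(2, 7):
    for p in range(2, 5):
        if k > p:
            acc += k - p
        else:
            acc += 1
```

k=2,p=2: not 2>2, acc = 0+1 = 1
k=2,p=3: not 2>3, acc = 1+1 = 2
k=2,p=4: not 2>4, acc = 2+1 = 3
k=3,p=2: 3>2, acc = 3+1 = 4
k=3,p=3: not 3>3, acc = 4+1 = 5
k=3,p=4: not 3>4, acc = 5+1 = 6
k=4,p=2: 4>2, acc = 6+2 = 8
k=4,p=3: 4>3, acc = 8+1 = 9
k=4,p=4: not 4>4, acc = 9+1 = 10
k=5,p=2: 5>2, acc = 10+3 = 13
k=5,p=3: 5>3, acc = 13+2 = 15
k=5,p=4: 5>4, acc = 15+1 = 16
k=6,p=2: 6>2, acc = 16+4 = 20
k=6,p=3: 6>3, acc = 20+3 = 23
k=6,p=4: 6>4, acc = 23+2 = 25

25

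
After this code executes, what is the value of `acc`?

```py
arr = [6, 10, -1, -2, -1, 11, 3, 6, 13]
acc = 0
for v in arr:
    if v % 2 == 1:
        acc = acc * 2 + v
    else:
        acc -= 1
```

-43

v=6: not odd, acc = 0-1 = -1
v=10: not odd, acc = (-1)-1 = -2
v=-1: odd, acc = (-2)*2+(-1) = -5
v=-2: not odd, acc = (-5)-1 = -6
v=-1: odd, acc = (-6)*2+(-1) = -13
v=11: odd, acc = (-13)*2+11 = -15
v=3: odd, acc = (-15)*2+3 = -27
v=6: not odd, acc = (-27)-1 = -28
v=13: odd, acc = (-28)*2+13 = -43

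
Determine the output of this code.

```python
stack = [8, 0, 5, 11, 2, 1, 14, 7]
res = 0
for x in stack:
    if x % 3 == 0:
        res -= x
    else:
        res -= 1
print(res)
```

-7

x=8: not %3==0, res = 0-1 = -1
x=0: %3==0, res = (-1)-0 = -1
x=5: not %3==0, res = (-1)-1 = -2
x=11: not %3==0, res = (-2)-1 = -3
x=2: not %3==0, res = (-3)-1 = -4
x=1: not %3==0, res = (-4)-1 = -5
x=14: not %3==0, res = (-5)-1 = -6
x=7: not %3==0, res = (-6)-1 = -7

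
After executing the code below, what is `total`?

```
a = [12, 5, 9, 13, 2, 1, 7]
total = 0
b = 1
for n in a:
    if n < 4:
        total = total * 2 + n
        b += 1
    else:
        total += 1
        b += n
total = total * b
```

1078

n=12: not <4, total = 0+1 = 1; b=13
n=5: not <4, total = 1+1 = 2; b=18
n=9: not <4, total = 2+1 = 3; b=27
n=13: not <4, total = 3+1 = 4; b=40
n=2: <4, total = 4*2+2 = 10; b=41
n=1: <4, total = 10*2+1 = 21; b=42
n=7: not <4, total = 21+1 = 22; b=49
total*b = 22*49 = 1078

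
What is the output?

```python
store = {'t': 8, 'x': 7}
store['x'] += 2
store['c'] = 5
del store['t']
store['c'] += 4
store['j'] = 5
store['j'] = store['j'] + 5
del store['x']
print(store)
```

{'c': 9, 'j': 10}

store['x'] = 7+2 = 9 → {'t': 8, 'x': 9}
store['c'] = 5 → {'t': 8, 'x': 9, 'c': 5}
del 't' → {'x': 9, 'c': 5}
store['c'] = 5+4 = 9 → {'x': 9, 'c': 9}
store['j'] = 5 → {'x': 9, 'c': 9, 'j': 5}
store['j'] = store['j']+5 = 10 → {'x': 9, 'c': 9, 'j': 10}
del 'x' → {'c': 9, 'j': 10}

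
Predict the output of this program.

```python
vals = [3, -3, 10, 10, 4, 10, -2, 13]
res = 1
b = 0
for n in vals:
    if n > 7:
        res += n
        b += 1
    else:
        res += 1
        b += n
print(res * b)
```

n=3: not >7, res = 1+1 = 2; b=3
n=-3: not >7, res = 2+1 = 3; b=0
n=10: >7, res = 3+10 = 13; b=1
n=10: >7, res = 13+10 = 23; b=2
n=4: not >7, res = 23+1 = 24; b=6
n=10: >7, res = 24+10 = 34; b=7
n=-2: not >7, res = 34+1 = 35; b=5
n=13: >7, res = 35+13 = 48; b=6
res*b = 48*6 = 288

288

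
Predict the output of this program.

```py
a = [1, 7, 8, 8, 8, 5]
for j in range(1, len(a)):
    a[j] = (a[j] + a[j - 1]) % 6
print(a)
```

j=1: a[1] = (7+1)%6 = 2 → [1, 2, 8, 8, 8, 5]
j=2: a[2] = (8+2)%6 = 4 → [1, 2, 4, 8, 8, 5]
j=3: a[3] = (8+4)%6 = 0 → [1, 2, 4, 0, 8, 5]
j=4: a[4] = (8+0)%6 = 2 → [1, 2, 4, 0, 2, 5]
j=5: a[5] = (5+2)%6 = 1 → [1, 2, 4, 0, 2, 1]

[1, 2, 4, 0, 2, 1]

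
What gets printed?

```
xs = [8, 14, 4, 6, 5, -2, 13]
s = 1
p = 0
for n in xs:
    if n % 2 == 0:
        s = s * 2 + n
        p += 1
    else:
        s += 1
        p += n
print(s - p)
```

n=8: even, s = 1*2+8 = 10; p=1
n=14: even, s = 10*2+14 = 34; p=2
n=4: even, s = 34*2+4 = 72; p=3
n=6: even, s = 72*2+6 = 150; p=4
n=5: not even, s = 150+1 = 151; p=9
n=-2: even, s = 151*2+(-2) = 300; p=10
n=13: not even, s = 300+1 = 301; p=23
s-p = 301-23 = 278

278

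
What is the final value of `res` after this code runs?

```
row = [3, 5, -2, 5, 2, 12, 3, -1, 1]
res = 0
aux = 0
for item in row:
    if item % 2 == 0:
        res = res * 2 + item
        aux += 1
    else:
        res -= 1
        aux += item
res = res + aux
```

4

item=3: not even, res = 0-1 = -1; aux=3
item=5: not even, res = (-1)-1 = -2; aux=8
item=-2: even, res = (-2)*2+(-2) = -6; aux=9
item=5: not even, res = (-6)-1 = -7; aux=14
item=2: even, res = (-7)*2+2 = -12; aux=15
item=12: even, res = (-12)*2+12 = -12; aux=16
item=3: not even, res = (-12)-1 = -13; aux=19
item=-1: not even, res = (-13)-1 = -14; aux=18
item=1: not even, res = (-14)-1 = -15; aux=19
res+aux = (-15)+19 = 4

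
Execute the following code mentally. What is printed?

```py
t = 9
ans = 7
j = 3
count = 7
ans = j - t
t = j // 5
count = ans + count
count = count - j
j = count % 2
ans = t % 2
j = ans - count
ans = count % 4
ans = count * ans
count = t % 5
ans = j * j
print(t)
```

0

ans = 3-9 = -6
t = 3//5 = 0
count = (-6)+7 = 1
count = 1-3 = -2
j = (-2)%2 = 0
ans = 0%2 = 0
j = 0-(-2) = 2
ans = (-2)%4 = 2
ans = (-2)*2 = -4
count = 0%5 = 0
ans = 2*2 = 4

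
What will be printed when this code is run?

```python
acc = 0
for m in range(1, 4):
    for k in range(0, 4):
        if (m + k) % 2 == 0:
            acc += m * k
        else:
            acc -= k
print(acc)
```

m=1,k=0: odd sum, acc = 0-0 = 0
m=1,k=1: even sum, acc = 0+1 = 1
m=1,k=2: odd sum, acc = 1-2 = -1
m=1,k=3: even sum, acc = (-1)+3 = 2
m=2,k=0: even sum, acc = 2+0 = 2
m=2,k=1: odd sum, acc = 2-1 = 1
m=2,k=2: even sum, acc = 1+4 = 5
m=2,k=3: odd sum, acc = 5-3 = 2
m=3,k=0: odd sum, acc = 2-0 = 2
m=3,k=1: even sum, acc = 2+3 = 5
m=3,k=2: odd sum, acc = 5-2 = 3
m=3,k=3: even sum, acc = 3+9 = 12

12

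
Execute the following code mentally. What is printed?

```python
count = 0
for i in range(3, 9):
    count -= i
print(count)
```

i=3: count = 0-3 = -3
i=4: count = (-3)-4 = -7
i=5: count = (-7)-5 = -12
i=6: count = (-12)-6 = -18
i=7: count = (-18)-7 = -25
i=8: count = (-25)-8 = -33

-33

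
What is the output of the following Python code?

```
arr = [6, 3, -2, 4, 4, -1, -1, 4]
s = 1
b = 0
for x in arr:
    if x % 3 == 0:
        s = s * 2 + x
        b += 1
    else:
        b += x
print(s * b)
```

x=6: %3==0, s = 1*2+6 = 8; b=1
x=3: %3==0, s = 8*2+3 = 19; b=2
x=-2: not %3==0; b=0
x=4: not %3==0; b=4
x=4: not %3==0; b=8
x=-1: not %3==0; b=7
x=-1: not %3==0; b=6
x=4: not %3==0; b=10
s*b = 19*10 = 190

190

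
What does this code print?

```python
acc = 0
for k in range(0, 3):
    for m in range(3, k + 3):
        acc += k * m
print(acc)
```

k=1,m=3: acc = 0+3 = 3
k=2,m=3: acc = 3+6 = 9
k=2,m=4: acc = 9+8 = 17

17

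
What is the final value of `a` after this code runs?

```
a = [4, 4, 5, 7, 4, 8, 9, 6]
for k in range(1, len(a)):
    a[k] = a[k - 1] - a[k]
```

k=1: a[1] = 4-4 = 0 → [4, 0, 5, 7, 4, 8, 9, 6]
k=2: a[2] = 0-5 = -5 → [4, 0, -5, 7, 4, 8, 9, 6]
k=3: a[3] = (-5)-7 = -12 → [4, 0, -5, -12, 4, 8, 9, 6]
k=4: a[4] = (-12)-4 = -16 → [4, 0, -5, -12, -16, 8, 9, 6]
k=5: a[5] = (-16)-8 = -24 → [4, 0, -5, -12, -16, -24, 9, 6]
k=6: a[6] = (-24)-9 = -33 → [4, 0, -5, -12, -16, -24, -33, 6]
k=7: a[7] = (-33)-6 = -39 → [4, 0, -5, -12, -16, -24, -33, -39]

[4, 0, -5, -12, -16, -24, -33, -39]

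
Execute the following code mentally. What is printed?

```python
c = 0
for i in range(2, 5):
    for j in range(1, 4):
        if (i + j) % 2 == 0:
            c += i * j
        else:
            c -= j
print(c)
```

14

i=2,j=1: odd sum, c = 0-1 = -1
i=2,j=2: even sum, c = (-1)+4 = 3
i=2,j=3: odd sum, c = 3-3 = 0
i=3,j=1: even sum, c = 0+3 = 3
i=3,j=2: odd sum, c = 3-2 = 1
i=3,j=3: even sum, c = 1+9 = 10
i=4,j=1: odd sum, c = 10-1 = 9
i=4,j=2: even sum, c = 9+8 = 17
i=4,j=3: odd sum, c = 17-3 = 14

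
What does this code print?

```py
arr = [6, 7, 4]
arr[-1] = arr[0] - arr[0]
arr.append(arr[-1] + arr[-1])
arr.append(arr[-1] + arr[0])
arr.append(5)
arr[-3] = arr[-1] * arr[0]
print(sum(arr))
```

arr[-1] = arr[0]-arr[0] = 6-6 = 0 → [6, 7, 0]
append arr[-1]+arr[-1] = 0+0 = 0 → [6, 7, 0, 0]
append arr[-1]+arr[0] = 0+6 = 6 → [6, 7, 0, 0, 6]
append 5 → [6, 7, 0, 0, 6, 5]
arr[-3] = arr[-1]*arr[0] = 5*6 = 30 → [6, 7, 0, 30, 6, 5]
sum = 54

54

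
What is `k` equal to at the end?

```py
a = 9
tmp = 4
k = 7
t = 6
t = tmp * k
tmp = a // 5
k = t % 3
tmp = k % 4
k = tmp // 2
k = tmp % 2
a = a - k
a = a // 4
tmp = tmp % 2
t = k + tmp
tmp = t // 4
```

1

t = 4*7 = 28
tmp = 9//5 = 1
k = 28%3 = 1
tmp = 1%4 = 1
k = 1//2 = 0
k = 1%2 = 1
a = 9-1 = 8
a = 8//4 = 2
tmp = 1%2 = 1
t = 1+1 = 2
tmp = 2//4 = 0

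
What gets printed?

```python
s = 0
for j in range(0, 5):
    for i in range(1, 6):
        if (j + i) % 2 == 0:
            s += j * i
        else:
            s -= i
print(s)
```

33

j=0,i=1: odd sum, s = 0-1 = -1
j=0,i=2: even sum, s = (-1)+0 = -1
j=0,i=3: odd sum, s = (-1)-3 = -4
j=0,i=4: even sum, s = (-4)+0 = -4
j=0,i=5: odd sum, s = (-4)-5 = -9
j=1,i=1: even sum, s = (-9)+1 = -8
j=1,i=2: odd sum, s = (-8)-2 = -10
j=1,i=3: even sum, s = (-10)+3 = -7
j=1,i=4: odd sum, s = (-7)-4 = -11
j=1,i=5: even sum, s = (-11)+5 = -6
j=2,i=1: odd sum, s = (-6)-1 = -7
j=2,i=2: even sum, s = (-7)+4 = -3
j=2,i=3: odd sum, s = (-3)-3 = -6
j=2,i=4: even sum, s = (-6)+8 = 2
j=2,i=5: odd sum, s = 2-5 = -3
j=3,i=1: even sum, s = (-3)+3 = 0
j=3,i=2: odd sum, s = 0-2 = -2
j=3,i=3: even sum, s = (-2)+9 = 7
j=3,i=4: odd sum, s = 7-4 = 3
j=3,i=5: even sum, s = 3+15 = 18
j=4,i=1: odd sum, s = 18-1 = 17
j=4,i=2: even sum, s = 17+8 = 25
j=4,i=3: odd sum, s = 25-3 = 22
j=4,i=4: even sum, s = 22+16 = 38
j=4,i=5: odd sum, s = 38-5 = 33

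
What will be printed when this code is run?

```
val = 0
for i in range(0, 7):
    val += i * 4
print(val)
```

i=0: val = 0+0*4 = 0
i=1: val = 0+1*4 = 4
i=2: val = 4+2*4 = 12
i=3: val = 12+3*4 = 24
i=4: val = 24+4*4 = 40
i=5: val = 40+5*4 = 60
i=6: val = 60+6*4 = 84

84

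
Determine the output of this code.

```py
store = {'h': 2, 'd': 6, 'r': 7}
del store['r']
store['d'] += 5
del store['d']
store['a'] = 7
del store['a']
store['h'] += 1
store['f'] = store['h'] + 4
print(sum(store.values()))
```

10

del 'r' → {'h': 2, 'd': 6}
store['d'] = 6+5 = 11 → {'h': 2, 'd': 11}
del 'd' → {'h': 2}
store['a'] = 7 → {'h': 2, 'a': 7}
del 'a' → {'h': 2}
store['h'] = 2+1 = 3 → {'h': 3}
store['f'] = store['h']+4 = 7 → {'h': 3, 'f': 7}
sum of values = 10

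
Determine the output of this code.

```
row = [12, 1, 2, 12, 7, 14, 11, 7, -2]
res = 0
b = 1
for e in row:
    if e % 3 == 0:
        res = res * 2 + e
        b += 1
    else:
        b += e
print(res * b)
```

1548

e=12: %3==0, res = 0*2+12 = 12; b=2
e=1: not %3==0; b=3
e=2: not %3==0; b=5
e=12: %3==0, res = 12*2+12 = 36; b=6
e=7: not %3==0; b=13
e=14: not %3==0; b=27
e=11: not %3==0; b=38
e=7: not %3==0; b=45
e=-2: not %3==0; b=43
res*b = 36*43 = 1548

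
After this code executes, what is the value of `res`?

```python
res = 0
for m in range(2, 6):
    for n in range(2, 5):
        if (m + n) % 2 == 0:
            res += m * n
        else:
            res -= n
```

42

m=2,n=2: even sum, res = 0+4 = 4
m=2,n=3: odd sum, res = 4-3 = 1
m=2,n=4: even sum, res = 1+8 = 9
m=3,n=2: odd sum, res = 9-2 = 7
m=3,n=3: even sum, res = 7+9 = 16
m=3,n=4: odd sum, res = 16-4 = 12
m=4,n=2: even sum, res = 12+8 = 20
m=4,n=3: odd sum, res = 20-3 = 17
m=4,n=4: even sum, res = 17+16 = 33
m=5,n=2: odd sum, res = 33-2 = 31
m=5,n=3: even sum, res = 31+15 = 46
m=5,n=4: odd sum, res = 46-4 = 42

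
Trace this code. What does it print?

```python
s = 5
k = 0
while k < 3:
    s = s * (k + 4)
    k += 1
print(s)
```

600

k=0: s = 5*4 = 20
k=1: s = 20*5 = 100
k=2: s = 100*6 = 600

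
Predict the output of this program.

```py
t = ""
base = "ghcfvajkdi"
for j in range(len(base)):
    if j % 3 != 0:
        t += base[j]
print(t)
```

j=0: skip
j=1: add 'h' → 'h'
j=2: add 'c' → 'hc'
j=3: skip
j=4: add 'v' → 'hcv'
j=5: add 'a' → 'hcva'
j=6: skip
j=7: add 'k' → 'hcvak'
j=8: add 'd' → 'hcvakd'
j=9: skip

hcvakd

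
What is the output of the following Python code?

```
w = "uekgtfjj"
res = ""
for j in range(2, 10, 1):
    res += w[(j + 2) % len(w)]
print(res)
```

j=2: add w[4]='t' → 't'
j=3: add w[5]='f' → 'tf'
j=4: add w[6]='j' → 'tfj'
j=5: add w[7]='j' → 'tfjj'
j=6: add w[0]='u' → 'tfjju'
j=7: add w[1]='e' → 'tfjjue'
j=8: add w[2]='k' → 'tfjjuek'
j=9: add w[3]='g' → 'tfjjuekg'

tfjjuekg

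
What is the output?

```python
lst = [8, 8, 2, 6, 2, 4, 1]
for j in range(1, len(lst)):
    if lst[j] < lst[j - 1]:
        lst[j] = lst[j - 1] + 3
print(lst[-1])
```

23

j=1: 8>=8, unchanged → [8, 8, 2, 6, 2, 4, 1]
j=2: 2<8, lst[2] = 8+3 = 11 → [8, 8, 11, 6, 2, 4, 1]
j=3: 6<11, lst[3] = 11+3 = 14 → [8, 8, 11, 14, 2, 4, 1]
j=4: 2<14, lst[4] = 14+3 = 17 → [8, 8, 11, 14, 17, 4, 1]
j=5: 4<17, lst[5] = 17+3 = 20 → [8, 8, 11, 14, 17, 20, 1]
j=6: 1<20, lst[6] = 20+3 = 23 → [8, 8, 11, 14, 17, 20, 23]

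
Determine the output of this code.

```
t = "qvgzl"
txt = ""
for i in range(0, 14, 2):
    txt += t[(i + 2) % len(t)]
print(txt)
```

glvzqgl

i=0: add t[2]='g' → 'g'
i=2: add t[4]='l' → 'gl'
i=4: add t[1]='v' → 'glv'
i=6: add t[3]='z' → 'glvz'
i=8: add t[0]='q' → 'glvzq'
i=10: add t[2]='g' → 'glvzqg'
i=12: add t[4]='l' → 'glvzqgl'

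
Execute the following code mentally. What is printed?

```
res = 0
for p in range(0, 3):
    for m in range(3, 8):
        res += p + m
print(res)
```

p=0,m=3: res = 0+3 = 3
p=0,m=4: res = 3+4 = 7
p=0,m=5: res = 7+5 = 12
p=0,m=6: res = 12+6 = 18
p=0,m=7: res = 18+7 = 25
p=1,m=3: res = 25+4 = 29
p=1,m=4: res = 29+5 = 34
p=1,m=5: res = 34+6 = 40
p=1,m=6: res = 40+7 = 47
p=1,m=7: res = 47+8 = 55
p=2,m=3: res = 55+5 = 60
p=2,m=4: res = 60+6 = 66
p=2,m=5: res = 66+7 = 73
p=2,m=6: res = 73+8 = 81
p=2,m=7: res = 81+9 = 90

90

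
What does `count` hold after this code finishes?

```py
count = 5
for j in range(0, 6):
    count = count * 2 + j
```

377

j=0: count = 5*2+0 = 10
j=1: count = 10*2+1 = 21
j=2: count = 21*2+2 = 44
j=3: count = 44*2+3 = 91
j=4: count = 91*2+4 = 186
j=5: count = 186*2+5 = 377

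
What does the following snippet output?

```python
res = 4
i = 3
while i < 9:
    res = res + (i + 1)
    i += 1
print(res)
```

43

i=3: res = 4+4 = 8
i=4: res = 8+5 = 13
i=5: res = 13+6 = 19
i=6: res = 19+7 = 26
i=7: res = 26+8 = 34
i=8: res = 34+9 = 43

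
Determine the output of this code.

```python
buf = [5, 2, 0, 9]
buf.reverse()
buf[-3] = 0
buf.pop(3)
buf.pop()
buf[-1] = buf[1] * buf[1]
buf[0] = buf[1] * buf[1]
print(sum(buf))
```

reverse → [9, 0, 2, 5]
buf[-3] = 0 → [9, 0, 2, 5]
pop(3) removes 5 → [9, 0, 2]
pop() removes 2 → [9, 0]
buf[-1] = buf[1]*buf[1] = 0*0 = 0 → [9, 0]
buf[0] = buf[1]*buf[1] = 0*0 = 0 → [0, 0]
sum = 0

0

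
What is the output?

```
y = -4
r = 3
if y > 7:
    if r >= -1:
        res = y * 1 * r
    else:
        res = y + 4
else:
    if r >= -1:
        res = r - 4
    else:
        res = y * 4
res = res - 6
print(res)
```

y=-4, r=3
y > 7 is False; r >= -1 is True
→ res = r - 4 = -1
res = (-1)-6 = -7

-7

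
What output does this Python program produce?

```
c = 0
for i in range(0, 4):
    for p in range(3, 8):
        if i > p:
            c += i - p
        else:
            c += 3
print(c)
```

i=0,p=3: not 0>3, c = 0+3 = 3
i=0,p=4: not 0>4, c = 3+3 = 6
i=0,p=5: not 0>5, c = 6+3 = 9
i=0,p=6: not 0>6, c = 9+3 = 12
i=0,p=7: not 0>7, c = 12+3 = 15
i=1,p=3: not 1>3, c = 15+3 = 18
i=1,p=4: not 1>4, c = 18+3 = 21
i=1,p=5: not 1>5, c = 21+3 = 24
i=1,p=6: not 1>6, c = 24+3 = 27
i=1,p=7: not 1>7, c = 27+3 = 30
i=2,p=3: not 2>3, c = 30+3 = 33
i=2,p=4: not 2>4, c = 33+3 = 36
i=2,p=5: not 2>5, c = 36+3 = 39
i=2,p=6: not 2>6, c = 39+3 = 42
i=2,p=7: not 2>7, c = 42+3 = 45
i=3,p=3: not 3>3, c = 45+3 = 48
i=3,p=4: not 3>4, c = 48+3 = 51
i=3,p=5: not 3>5, c = 51+3 = 54
i=3,p=6: not 3>6, c = 54+3 = 57
i=3,p=7: not 3>7, c = 57+3 = 60

60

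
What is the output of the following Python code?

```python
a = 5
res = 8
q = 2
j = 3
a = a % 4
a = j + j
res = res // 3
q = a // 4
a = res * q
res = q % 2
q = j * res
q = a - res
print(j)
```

a = 5%4 = 1
a = 3+3 = 6
res = 8//3 = 2
q = 6//4 = 1
a = 2*1 = 2
res = 1%2 = 1
q = 3*1 = 3
q = 2-1 = 1

3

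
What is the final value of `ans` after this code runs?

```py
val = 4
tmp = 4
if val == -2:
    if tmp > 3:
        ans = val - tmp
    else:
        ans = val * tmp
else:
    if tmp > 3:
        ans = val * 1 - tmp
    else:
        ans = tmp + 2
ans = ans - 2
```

val=4, tmp=4
val == -2 is False; tmp > 3 is True
→ ans = val * 1 - tmp = 0
ans = 0-2 = -2

-2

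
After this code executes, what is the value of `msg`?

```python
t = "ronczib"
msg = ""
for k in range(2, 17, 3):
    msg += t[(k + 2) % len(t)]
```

k=2: add t[4]='z' → 'z'
k=5: add t[0]='r' → 'zr'
k=8: add t[3]='c' → 'zrc'
k=11: add t[6]='b' → 'zrcb'
k=14: add t[2]='n' → 'zrcbn'

'zrcbn'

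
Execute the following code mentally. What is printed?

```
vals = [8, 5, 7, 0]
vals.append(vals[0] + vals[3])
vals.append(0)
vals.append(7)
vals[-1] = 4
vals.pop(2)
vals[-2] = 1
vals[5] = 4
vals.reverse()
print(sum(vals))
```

append vals[0]+vals[3] = 8+0 = 8 → [8, 5, 7, 0, 8]
append 0 → [8, 5, 7, 0, 8, 0]
append 7 → [8, 5, 7, 0, 8, 0, 7]
vals[-1] = 4 → [8, 5, 7, 0, 8, 0, 4]
pop(2) removes 7 → [8, 5, 0, 8, 0, 4]
vals[-2] = 1 → [8, 5, 0, 8, 1, 4]
vals[5] = 4 → [8, 5, 0, 8, 1, 4]
reverse → [4, 1, 8, 0, 5, 8]
sum = 26

26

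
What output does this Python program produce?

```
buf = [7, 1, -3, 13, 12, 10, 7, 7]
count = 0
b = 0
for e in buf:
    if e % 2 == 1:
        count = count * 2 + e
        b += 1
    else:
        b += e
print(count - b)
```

261

e=7: odd, count = 0*2+7 = 7; b=1
e=1: odd, count = 7*2+1 = 15; b=2
e=-3: odd, count = 15*2+(-3) = 27; b=3
e=13: odd, count = 27*2+13 = 67; b=4
e=12: not odd; b=16
e=10: not odd; b=26
e=7: odd, count = 67*2+7 = 141; b=27
e=7: odd, count = 141*2+7 = 289; b=28
count-b = 289-28 = 261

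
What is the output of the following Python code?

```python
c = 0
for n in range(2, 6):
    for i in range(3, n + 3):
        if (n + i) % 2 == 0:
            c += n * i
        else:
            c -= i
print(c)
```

122

n=2,i=3: odd sum, c = 0-3 = -3
n=2,i=4: even sum, c = (-3)+8 = 5
n=3,i=3: even sum, c = 5+9 = 14
n=3,i=4: odd sum, c = 14-4 = 10
n=3,i=5: even sum, c = 10+15 = 25
n=4,i=3: odd sum, c = 25-3 = 22
n=4,i=4: even sum, c = 22+16 = 38
n=4,i=5: odd sum, c = 38-5 = 33
n=4,i=6: even sum, c = 33+24 = 57
n=5,i=3: even sum, c = 57+15 = 72
n=5,i=4: odd sum, c = 72-4 = 68
n=5,i=5: even sum, c = 68+25 = 93
n=5,i=6: odd sum, c = 93-6 = 87
n=5,i=7: even sum, c = 87+35 = 122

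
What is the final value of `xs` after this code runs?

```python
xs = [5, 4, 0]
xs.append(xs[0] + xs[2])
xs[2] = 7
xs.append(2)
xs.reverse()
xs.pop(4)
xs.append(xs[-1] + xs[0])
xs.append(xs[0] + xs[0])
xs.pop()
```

append xs[0]+xs[2] = 5+0 = 5 → [5, 4, 0, 5]
xs[2] = 7 → [5, 4, 7, 5]
append 2 → [5, 4, 7, 5, 2]
reverse → [2, 5, 7, 4, 5]
pop(4) removes 5 → [2, 5, 7, 4]
append xs[-1]+xs[0] = 4+2 = 6 → [2, 5, 7, 4, 6]
append xs[0]+xs[0] = 2+2 = 4 → [2, 5, 7, 4, 6, 4]
pop() removes 4 → [2, 5, 7, 4, 6]

[2, 5, 7, 4, 6]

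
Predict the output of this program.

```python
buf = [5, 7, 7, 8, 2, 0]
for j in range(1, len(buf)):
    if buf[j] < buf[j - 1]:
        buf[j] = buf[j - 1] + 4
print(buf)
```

j=1: 7>=5, unchanged → [5, 7, 7, 8, 2, 0]
j=2: 7>=7, unchanged → [5, 7, 7, 8, 2, 0]
j=3: 8>=7, unchanged → [5, 7, 7, 8, 2, 0]
j=4: 2<8, buf[4] = 8+4 = 12 → [5, 7, 7, 8, 12, 0]
j=5: 0<12, buf[5] = 12+4 = 16 → [5, 7, 7, 8, 12, 16]

[5, 7, 7, 8, 12, 16]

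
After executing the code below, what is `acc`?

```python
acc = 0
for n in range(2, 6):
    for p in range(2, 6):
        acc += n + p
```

n=2,p=2: acc = 0+4 = 4
n=2,p=3: acc = 4+5 = 9
n=2,p=4: acc = 9+6 = 15
n=2,p=5: acc = 15+7 = 22
n=3,p=2: acc = 22+5 = 27
n=3,p=3: acc = 27+6 = 33
n=3,p=4: acc = 33+7 = 40
n=3,p=5: acc = 40+8 = 48
n=4,p=2: acc = 48+6 = 54
n=4,p=3: acc = 54+7 = 61
n=4,p=4: acc = 61+8 = 69
n=4,p=5: acc = 69+9 = 78
n=5,p=2: acc = 78+7 = 85
n=5,p=3: acc = 85+8 = 93
n=5,p=4: acc = 93+9 = 102
n=5,p=5: acc = 102+10 = 112

112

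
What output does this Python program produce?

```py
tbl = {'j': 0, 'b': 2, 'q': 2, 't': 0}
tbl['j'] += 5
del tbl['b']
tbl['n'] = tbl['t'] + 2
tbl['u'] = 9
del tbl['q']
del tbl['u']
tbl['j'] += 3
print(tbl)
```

{'j': 8, 't': 0, 'n': 2}

tbl['j'] = 0+5 = 5 → {'j': 5, 'b': 2, 'q': 2, 't': 0}
del 'b' → {'j': 5, 'q': 2, 't': 0}
tbl['n'] = tbl['t']+2 = 2 → {'j': 5, 'q': 2, 't': 0, 'n': 2}
tbl['u'] = 9 → {'j': 5, 'q': 2, 't': 0, 'n': 2, 'u': 9}
del 'q' → {'j': 5, 't': 0, 'n': 2, 'u': 9}
del 'u' → {'j': 5, 't': 0, 'n': 2}
tbl['j'] = 5+3 = 8 → {'j': 8, 't': 0, 'n': 2}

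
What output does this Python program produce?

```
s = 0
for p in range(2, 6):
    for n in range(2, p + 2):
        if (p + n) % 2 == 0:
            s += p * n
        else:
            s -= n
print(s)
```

p=2,n=2: even sum, s = 0+4 = 4
p=2,n=3: odd sum, s = 4-3 = 1
p=3,n=2: odd sum, s = 1-2 = -1
p=3,n=3: even sum, s = (-1)+9 = 8
p=3,n=4: odd sum, s = 8-4 = 4
p=4,n=2: even sum, s = 4+8 = 12
p=4,n=3: odd sum, s = 12-3 = 9
p=4,n=4: even sum, s = 9+16 = 25
p=4,n=5: odd sum, s = 25-5 = 20
p=5,n=2: odd sum, s = 20-2 = 18
p=5,n=3: even sum, s = 18+15 = 33
p=5,n=4: odd sum, s = 33-4 = 29
p=5,n=5: even sum, s = 29+25 = 54
p=5,n=6: odd sum, s = 54-6 = 48

48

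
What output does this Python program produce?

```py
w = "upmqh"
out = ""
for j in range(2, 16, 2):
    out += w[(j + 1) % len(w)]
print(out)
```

qumhpqu

j=2: add w[3]='q' → 'q'
j=4: add w[0]='u' → 'qu'
j=6: add w[2]='m' → 'qum'
j=8: add w[4]='h' → 'qumh'
j=10: add w[1]='p' → 'qumhp'
j=12: add w[3]='q' → 'qumhpq'
j=14: add w[0]='u' → 'qumhpqu'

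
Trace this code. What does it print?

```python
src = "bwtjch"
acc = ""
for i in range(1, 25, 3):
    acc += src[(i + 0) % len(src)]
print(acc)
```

wcwcwcwc

i=1: add src[1]='w' → 'w'
i=4: add src[4]='c' → 'wc'
i=7: add src[1]='w' → 'wcw'
i=10: add src[4]='c' → 'wcwc'
i=13: add src[1]='w' → 'wcwcw'
i=16: add src[4]='c' → 'wcwcwc'
i=19: add src[1]='w' → 'wcwcwcw'
i=22: add src[4]='c' → 'wcwcwcwc'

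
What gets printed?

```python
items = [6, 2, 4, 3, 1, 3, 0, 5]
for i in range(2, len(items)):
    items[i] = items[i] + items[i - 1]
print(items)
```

i=2: items[2] = 4+2 = 6 → [6, 2, 6, 3, 1, 3, 0, 5]
i=3: items[3] = 3+6 = 9 → [6, 2, 6, 9, 1, 3, 0, 5]
i=4: items[4] = 1+9 = 10 → [6, 2, 6, 9, 10, 3, 0, 5]
i=5: items[5] = 3+10 = 13 → [6, 2, 6, 9, 10, 13, 0, 5]
i=6: items[6] = 0+13 = 13 → [6, 2, 6, 9, 10, 13, 13, 5]
i=7: items[7] = 5+13 = 18 → [6, 2, 6, 9, 10, 13, 13, 18]

[6, 2, 6, 9, 10, 13, 13, 18]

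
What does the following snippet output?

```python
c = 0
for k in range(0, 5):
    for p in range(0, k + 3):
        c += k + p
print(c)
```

115

k=0,p=0: c = 0+0 = 0
k=0,p=1: c = 0+1 = 1
k=0,p=2: c = 1+2 = 3
k=1,p=0: c = 3+1 = 4
k=1,p=1: c = 4+2 = 6
k=1,p=2: c = 6+3 = 9
k=1,p=3: c = 9+4 = 13
k=2,p=0: c = 13+2 = 15
k=2,p=1: c = 15+3 = 18
k=2,p=2: c = 18+4 = 22
k=2,p=3: c = 22+5 = 27
k=2,p=4: c = 27+6 = 33
k=3,p=0: c = 33+3 = 36
k=3,p=1: c = 36+4 = 40
k=3,p=2: c = 40+5 = 45
k=3,p=3: c = 45+6 = 51
k=3,p=4: c = 51+7 = 58
k=3,p=5: c = 58+8 = 66
k=4,p=0: c = 66+4 = 70
k=4,p=1: c = 70+5 = 75
k=4,p=2: c = 75+6 = 81
k=4,p=3: c = 81+7 = 88
k=4,p=4: c = 88+8 = 96
k=4,p=5: c = 96+9 = 105
k=4,p=6: c = 105+10 = 115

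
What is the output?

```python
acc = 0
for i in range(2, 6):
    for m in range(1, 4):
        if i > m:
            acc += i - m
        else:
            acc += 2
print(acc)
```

25

i=2,m=1: 2>1, acc = 0+1 = 1
i=2,m=2: not 2>2, acc = 1+2 = 3
i=2,m=3: not 2>3, acc = 3+2 = 5
i=3,m=1: 3>1, acc = 5+2 = 7
i=3,m=2: 3>2, acc = 7+1 = 8
i=3,m=3: not 3>3, acc = 8+2 = 10
i=4,m=1: 4>1, acc = 10+3 = 13
i=4,m=2: 4>2, acc = 13+2 = 15
i=4,m=3: 4>3, acc = 15+1 = 16
i=5,m=1: 5>1, acc = 16+4 = 20
i=5,m=2: 5>2, acc = 20+3 = 23
i=5,m=3: 5>3, acc = 23+2 = 25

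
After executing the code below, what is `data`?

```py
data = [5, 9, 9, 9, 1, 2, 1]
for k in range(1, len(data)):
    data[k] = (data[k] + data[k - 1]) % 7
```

[5, 0, 2, 4, 5, 0, 1]

k=1: data[1] = (9+5)%7 = 0 → [5, 0, 9, 9, 1, 2, 1]
k=2: data[2] = (9+0)%7 = 2 → [5, 0, 2, 9, 1, 2, 1]
k=3: data[3] = (9+2)%7 = 4 → [5, 0, 2, 4, 1, 2, 1]
k=4: data[4] = (1+4)%7 = 5 → [5, 0, 2, 4, 5, 2, 1]
k=5: data[5] = (2+5)%7 = 0 → [5, 0, 2, 4, 5, 0, 1]
k=6: data[6] = (1+0)%7 = 1 → [5, 0, 2, 4, 5, 0, 1]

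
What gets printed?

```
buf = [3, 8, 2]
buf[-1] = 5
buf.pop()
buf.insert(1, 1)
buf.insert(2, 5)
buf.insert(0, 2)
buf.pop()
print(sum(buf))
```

buf[-1] = 5 → [3, 8, 5]
pop() removes 5 → [3, 8]
insert 1 at 1 → [3, 1, 8]
insert 5 at 2 → [3, 1, 5, 8]
insert 2 at 0 → [2, 3, 1, 5, 8]
pop() removes 8 → [2, 3, 1, 5]
sum = 11

11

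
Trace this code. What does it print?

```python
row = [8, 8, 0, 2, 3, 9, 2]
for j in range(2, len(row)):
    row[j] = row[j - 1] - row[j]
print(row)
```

j=2: row[2] = 8-0 = 8 → [8, 8, 8, 2, 3, 9, 2]
j=3: row[3] = 8-2 = 6 → [8, 8, 8, 6, 3, 9, 2]
j=4: row[4] = 6-3 = 3 → [8, 8, 8, 6, 3, 9, 2]
j=5: row[5] = 3-9 = -6 → [8, 8, 8, 6, 3, -6, 2]
j=6: row[6] = (-6)-2 = -8 → [8, 8, 8, 6, 3, -6, -8]

[8, 8, 8, 6, 3, -6, -8]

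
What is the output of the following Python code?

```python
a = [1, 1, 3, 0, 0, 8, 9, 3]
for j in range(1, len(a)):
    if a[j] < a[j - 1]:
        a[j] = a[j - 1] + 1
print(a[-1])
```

j=1: 1>=1, unchanged → [1, 1, 3, 0, 0, 8, 9, 3]
j=2: 3>=1, unchanged → [1, 1, 3, 0, 0, 8, 9, 3]
j=3: 0<3, a[3] = 3+1 = 4 → [1, 1, 3, 4, 0, 8, 9, 3]
j=4: 0<4, a[4] = 4+1 = 5 → [1, 1, 3, 4, 5, 8, 9, 3]
j=5: 8>=5, unchanged → [1, 1, 3, 4, 5, 8, 9, 3]
j=6: 9>=8, unchanged → [1, 1, 3, 4, 5, 8, 9, 3]
j=7: 3<9, a[7] = 9+1 = 10 → [1, 1, 3, 4, 5, 8, 9, 10]

10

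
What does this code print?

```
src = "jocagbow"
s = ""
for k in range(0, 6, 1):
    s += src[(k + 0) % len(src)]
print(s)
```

k=0: add src[0]='j' → 'j'
k=1: add src[1]='o' → 'jo'
k=2: add src[2]='c' → 'joc'
k=3: add src[3]='a' → 'joca'
k=4: add src[4]='g' → 'jocag'
k=5: add src[5]='b' → 'jocagb'

jocagb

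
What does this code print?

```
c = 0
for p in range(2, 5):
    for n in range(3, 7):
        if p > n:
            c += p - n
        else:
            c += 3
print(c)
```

p=2,n=3: not 2>3, c = 0+3 = 3
p=2,n=4: not 2>4, c = 3+3 = 6
p=2,n=5: not 2>5, c = 6+3 = 9
p=2,n=6: not 2>6, c = 9+3 = 12
p=3,n=3: not 3>3, c = 12+3 = 15
p=3,n=4: not 3>4, c = 15+3 = 18
p=3,n=5: not 3>5, c = 18+3 = 21
p=3,n=6: not 3>6, c = 21+3 = 24
p=4,n=3: 4>3, c = 24+1 = 25
p=4,n=4: not 4>4, c = 25+3 = 28
p=4,n=5: not 4>5, c = 28+3 = 31
p=4,n=6: not 4>6, c = 31+3 = 34

34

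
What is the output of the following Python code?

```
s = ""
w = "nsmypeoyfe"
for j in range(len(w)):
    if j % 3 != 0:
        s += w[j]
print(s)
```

j=0: skip
j=1: add 's' → 's'
j=2: add 'm' → 'sm'
j=3: skip
j=4: add 'p' → 'smp'
j=5: add 'e' → 'smpe'
j=6: skip
j=7: add 'y' → 'smpey'
j=8: add 'f' → 'smpeyf'
j=9: skip

smpeyf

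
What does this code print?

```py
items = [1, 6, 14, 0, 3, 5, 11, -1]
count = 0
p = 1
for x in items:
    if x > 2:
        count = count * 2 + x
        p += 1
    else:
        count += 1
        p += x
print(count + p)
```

x=1: not >2, count = 0+1 = 1; p=2
x=6: >2, count = 1*2+6 = 8; p=3
x=14: >2, count = 8*2+14 = 30; p=4
x=0: not >2, count = 30+1 = 31; p=4
x=3: >2, count = 31*2+3 = 65; p=5
x=5: >2, count = 65*2+5 = 135; p=6
x=11: >2, count = 135*2+11 = 281; p=7
x=-1: not >2, count = 281+1 = 282; p=6
count+p = 282+6 = 288

288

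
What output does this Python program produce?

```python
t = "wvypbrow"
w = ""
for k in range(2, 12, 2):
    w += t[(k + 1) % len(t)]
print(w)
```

prwvp

k=2: add t[3]='p' → 'p'
k=4: add t[5]='r' → 'pr'
k=6: add t[7]='w' → 'prw'
k=8: add t[1]='v' → 'prwv'
k=10: add t[3]='p' → 'prwvp'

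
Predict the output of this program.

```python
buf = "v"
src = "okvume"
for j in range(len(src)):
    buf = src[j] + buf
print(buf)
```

j=0: prepend 'o' → 'ov'
j=1: prepend 'k' → 'kov'
j=2: prepend 'v' → 'vkov'
j=3: prepend 'u' → 'uvkov'
j=4: prepend 'm' → 'muvkov'
j=5: prepend 'e' → 'emuvkov'

emuvkov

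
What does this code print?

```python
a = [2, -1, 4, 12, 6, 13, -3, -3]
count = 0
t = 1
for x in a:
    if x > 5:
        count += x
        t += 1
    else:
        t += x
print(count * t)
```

x=2: not >5; t=3
x=-1: not >5; t=2
x=4: not >5; t=6
x=12: >5, count = 0+12 = 12; t=7
x=6: >5, count = 12+6 = 18; t=8
x=13: >5, count = 18+13 = 31; t=9
x=-3: not >5; t=6
x=-3: not >5; t=3
count*t = 31*3 = 93

93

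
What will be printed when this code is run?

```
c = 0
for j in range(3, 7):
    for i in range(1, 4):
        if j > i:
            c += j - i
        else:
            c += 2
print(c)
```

j=3,i=1: 3>1, c = 0+2 = 2
j=3,i=2: 3>2, c = 2+1 = 3
j=3,i=3: not 3>3, c = 3+2 = 5
j=4,i=1: 4>1, c = 5+3 = 8
j=4,i=2: 4>2, c = 8+2 = 10
j=4,i=3: 4>3, c = 10+1 = 11
j=5,i=1: 5>1, c = 11+4 = 15
j=5,i=2: 5>2, c = 15+3 = 18
j=5,i=3: 5>3, c = 18+2 = 20
j=6,i=1: 6>1, c = 20+5 = 25
j=6,i=2: 6>2, c = 25+4 = 29
j=6,i=3: 6>3, c = 29+3 = 32

32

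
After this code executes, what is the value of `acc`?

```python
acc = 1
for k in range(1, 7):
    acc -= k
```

k=1: acc = 1-1 = 0
k=2: acc = 0-2 = -2
k=3: acc = (-2)-3 = -5
k=4: acc = (-5)-4 = -9
k=5: acc = (-9)-5 = -14
k=6: acc = (-14)-6 = -20

-20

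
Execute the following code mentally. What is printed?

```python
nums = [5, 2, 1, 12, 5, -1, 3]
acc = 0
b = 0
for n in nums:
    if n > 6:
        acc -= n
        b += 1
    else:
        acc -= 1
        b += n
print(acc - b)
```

-34

n=5: not >6, acc = 0-1 = -1; b=5
n=2: not >6, acc = (-1)-1 = -2; b=7
n=1: not >6, acc = (-2)-1 = -3; b=8
n=12: >6, acc = (-3)-12 = -15; b=9
n=5: not >6, acc = (-15)-1 = -16; b=14
n=-1: not >6, acc = (-16)-1 = -17; b=13
n=3: not >6, acc = (-17)-1 = -18; b=16
acc-b = (-18)-16 = -34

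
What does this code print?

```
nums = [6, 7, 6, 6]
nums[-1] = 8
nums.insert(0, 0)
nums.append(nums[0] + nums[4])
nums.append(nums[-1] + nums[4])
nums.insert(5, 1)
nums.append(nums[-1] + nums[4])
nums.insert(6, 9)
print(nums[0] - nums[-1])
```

-24

nums[-1] = 8 → [6, 7, 6, 8]
insert 0 at 0 → [0, 6, 7, 6, 8]
append nums[0]+nums[4] = 0+8 = 8 → [0, 6, 7, 6, 8, 8]
append nums[-1]+nums[4] = 8+8 = 16 → [0, 6, 7, 6, 8, 8, 16]
insert 1 at 5 → [0, 6, 7, 6, 8, 1, 8, 16]
append nums[-1]+nums[4] = 16+8 = 24 → [0, 6, 7, 6, 8, 1, 8, 16, 24]
insert 9 at 6 → [0, 6, 7, 6, 8, 1, 9, 8, 16, 24]
nums[0]-nums[-1] = 0-24 = -24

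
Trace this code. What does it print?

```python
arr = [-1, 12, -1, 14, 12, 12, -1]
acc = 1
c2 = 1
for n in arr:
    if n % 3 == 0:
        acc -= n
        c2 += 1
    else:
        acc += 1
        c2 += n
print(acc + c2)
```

-16

n=-1: not %3==0, acc = 1+1 = 2; c2=0
n=12: %3==0, acc = 2-12 = -10; c2=1
n=-1: not %3==0, acc = (-10)+1 = -9; c2=0
n=14: not %3==0, acc = (-9)+1 = -8; c2=14
n=12: %3==0, acc = (-8)-12 = -20; c2=15
n=12: %3==0, acc = (-20)-12 = -32; c2=16
n=-1: not %3==0, acc = (-32)+1 = -31; c2=15
acc+c2 = (-31)+15 = -16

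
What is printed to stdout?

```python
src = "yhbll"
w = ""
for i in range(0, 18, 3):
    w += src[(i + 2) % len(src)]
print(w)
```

bylhlb

i=0: add src[2]='b' → 'b'
i=3: add src[0]='y' → 'by'
i=6: add src[3]='l' → 'byl'
i=9: add src[1]='h' → 'bylh'
i=12: add src[4]='l' → 'bylhl'
i=15: add src[2]='b' → 'bylhlb'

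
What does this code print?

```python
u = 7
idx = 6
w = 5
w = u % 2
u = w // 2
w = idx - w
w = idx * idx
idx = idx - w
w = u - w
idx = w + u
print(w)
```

-36

w = 7%2 = 1
u = 1//2 = 0
w = 6-1 = 5
w = 6*6 = 36
idx = 6-36 = -30
w = 0-36 = -36
idx = (-36)+0 = -36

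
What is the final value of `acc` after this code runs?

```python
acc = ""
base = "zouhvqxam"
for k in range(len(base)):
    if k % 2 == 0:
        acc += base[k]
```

'zuvxm'

k=0: add 'z' → 'z'
k=1: skip
k=2: add 'u' → 'zu'
k=3: skip
k=4: add 'v' → 'zuv'
k=5: skip
k=6: add 'x' → 'zuvx'
k=7: skip
k=8: add 'm' → 'zuvxm'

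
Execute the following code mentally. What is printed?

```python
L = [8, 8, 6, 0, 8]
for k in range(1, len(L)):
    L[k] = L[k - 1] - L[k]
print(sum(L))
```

-18

k=1: L[1] = 8-8 = 0 → [8, 0, 6, 0, 8]
k=2: L[2] = 0-6 = -6 → [8, 0, -6, 0, 8]
k=3: L[3] = (-6)-0 = -6 → [8, 0, -6, -6, 8]
k=4: L[4] = (-6)-8 = -14 → [8, 0, -6, -6, -14]
sum = -18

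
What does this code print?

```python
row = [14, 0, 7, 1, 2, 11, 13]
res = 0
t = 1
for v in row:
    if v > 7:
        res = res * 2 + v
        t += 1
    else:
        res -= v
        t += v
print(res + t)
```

v=14: >7, res = 0*2+14 = 14; t=2
v=0: not >7, res = 14-0 = 14; t=2
v=7: not >7, res = 14-7 = 7; t=9
v=1: not >7, res = 7-1 = 6; t=10
v=2: not >7, res = 6-2 = 4; t=12
v=11: >7, res = 4*2+11 = 19; t=13
v=13: >7, res = 19*2+13 = 51; t=14
res+t = 51+14 = 65

65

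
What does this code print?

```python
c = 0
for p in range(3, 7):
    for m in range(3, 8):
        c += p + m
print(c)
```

190

p=3,m=3: c = 0+6 = 6
p=3,m=4: c = 6+7 = 13
p=3,m=5: c = 13+8 = 21
p=3,m=6: c = 21+9 = 30
p=3,m=7: c = 30+10 = 40
p=4,m=3: c = 40+7 = 47
p=4,m=4: c = 47+8 = 55
p=4,m=5: c = 55+9 = 64
p=4,m=6: c = 64+10 = 74
p=4,m=7: c = 74+11 = 85
p=5,m=3: c = 85+8 = 93
p=5,m=4: c = 93+9 = 102
p=5,m=5: c = 102+10 = 112
p=5,m=6: c = 112+11 = 123
p=5,m=7: c = 123+12 = 135
p=6,m=3: c = 135+9 = 144
p=6,m=4: c = 144+10 = 154
p=6,m=5: c = 154+11 = 165
p=6,m=6: c = 165+12 = 177
p=6,m=7: c = 177+13 = 190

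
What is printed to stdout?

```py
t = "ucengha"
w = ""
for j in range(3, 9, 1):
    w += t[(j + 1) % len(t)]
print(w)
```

j=3: add t[4]='g' → 'g'
j=4: add t[5]='h' → 'gh'
j=5: add t[6]='a' → 'gha'
j=6: add t[0]='u' → 'ghau'
j=7: add t[1]='c' → 'ghauc'
j=8: add t[2]='e' → 'ghauce'

ghauce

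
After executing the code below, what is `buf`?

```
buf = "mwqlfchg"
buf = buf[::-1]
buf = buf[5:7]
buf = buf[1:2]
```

reverse → 'ghcflqwm'
slice [5:7] → 'qw'
slice [1:2] → 'w'

'w'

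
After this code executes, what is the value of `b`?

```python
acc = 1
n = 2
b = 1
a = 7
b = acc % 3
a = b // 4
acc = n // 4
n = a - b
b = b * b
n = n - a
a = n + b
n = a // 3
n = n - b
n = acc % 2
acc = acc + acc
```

b = 1%3 = 1
a = 1//4 = 0
acc = 2//4 = 0
n = 0-1 = -1
b = 1*1 = 1
n = (-1)-0 = -1
a = (-1)+1 = 0
n = 0//3 = 0
n = 0-1 = -1
n = 0%2 = 0
acc = 0+0 = 0

1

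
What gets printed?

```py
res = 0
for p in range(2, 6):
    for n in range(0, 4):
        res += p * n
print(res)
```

p=2,n=0: res = 0+0 = 0
p=2,n=1: res = 0+2 = 2
p=2,n=2: res = 2+4 = 6
p=2,n=3: res = 6+6 = 12
p=3,n=0: res = 12+0 = 12
p=3,n=1: res = 12+3 = 15
p=3,n=2: res = 15+6 = 21
p=3,n=3: res = 21+9 = 30
p=4,n=0: res = 30+0 = 30
p=4,n=1: res = 30+4 = 34
p=4,n=2: res = 34+8 = 42
p=4,n=3: res = 42+12 = 54
p=5,n=0: res = 54+0 = 54
p=5,n=1: res = 54+5 = 59
p=5,n=2: res = 59+10 = 69
p=5,n=3: res = 69+15 = 84

84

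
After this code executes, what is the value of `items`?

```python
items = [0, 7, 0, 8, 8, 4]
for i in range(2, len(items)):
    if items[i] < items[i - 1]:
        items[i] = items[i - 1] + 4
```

[0, 7, 11, 15, 19, 23]

i=2: 0<7, items[2] = 7+4 = 11 → [0, 7, 11, 8, 8, 4]
i=3: 8<11, items[3] = 11+4 = 15 → [0, 7, 11, 15, 8, 4]
i=4: 8<15, items[4] = 15+4 = 19 → [0, 7, 11, 15, 19, 4]
i=5: 4<19, items[5] = 19+4 = 23 → [0, 7, 11, 15, 19, 23]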